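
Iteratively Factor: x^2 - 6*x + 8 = (x - 2)*(x - 4)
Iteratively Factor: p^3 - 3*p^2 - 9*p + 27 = (p - 3)*(p^2 - 9) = (p - 3)^2*(p + 3)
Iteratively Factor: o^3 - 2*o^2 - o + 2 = (o - 1)*(o^2 - o - 2) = (o - 1)*(o + 1)*(o - 2)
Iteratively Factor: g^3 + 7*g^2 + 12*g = (g)*(g^2 + 7*g + 12) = g*(g + 3)*(g + 4)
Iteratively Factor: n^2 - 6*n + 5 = (n - 1)*(n - 5)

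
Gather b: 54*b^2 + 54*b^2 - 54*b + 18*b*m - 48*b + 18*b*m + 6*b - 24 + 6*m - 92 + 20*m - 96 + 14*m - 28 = 108*b^2 + b*(36*m - 96) + 40*m - 240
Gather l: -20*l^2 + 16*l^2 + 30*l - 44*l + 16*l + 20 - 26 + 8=-4*l^2 + 2*l + 2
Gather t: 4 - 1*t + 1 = 5 - t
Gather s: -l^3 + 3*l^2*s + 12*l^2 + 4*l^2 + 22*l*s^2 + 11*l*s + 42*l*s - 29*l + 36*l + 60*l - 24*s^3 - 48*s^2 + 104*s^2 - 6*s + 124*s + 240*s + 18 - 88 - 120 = -l^3 + 16*l^2 + 67*l - 24*s^3 + s^2*(22*l + 56) + s*(3*l^2 + 53*l + 358) - 190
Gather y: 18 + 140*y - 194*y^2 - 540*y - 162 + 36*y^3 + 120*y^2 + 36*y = 36*y^3 - 74*y^2 - 364*y - 144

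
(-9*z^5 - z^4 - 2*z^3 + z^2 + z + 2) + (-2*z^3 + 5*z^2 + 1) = -9*z^5 - z^4 - 4*z^3 + 6*z^2 + z + 3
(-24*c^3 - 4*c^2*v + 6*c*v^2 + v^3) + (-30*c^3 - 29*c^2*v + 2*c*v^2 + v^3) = -54*c^3 - 33*c^2*v + 8*c*v^2 + 2*v^3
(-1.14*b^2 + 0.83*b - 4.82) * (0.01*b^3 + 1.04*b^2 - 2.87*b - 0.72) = -0.0114*b^5 - 1.1773*b^4 + 4.0868*b^3 - 6.5741*b^2 + 13.2358*b + 3.4704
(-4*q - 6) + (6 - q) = -5*q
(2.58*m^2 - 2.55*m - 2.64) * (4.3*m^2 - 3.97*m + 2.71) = 11.094*m^4 - 21.2076*m^3 + 5.7633*m^2 + 3.5703*m - 7.1544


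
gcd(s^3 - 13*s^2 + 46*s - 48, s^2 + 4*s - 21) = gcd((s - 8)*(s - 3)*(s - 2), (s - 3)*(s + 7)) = s - 3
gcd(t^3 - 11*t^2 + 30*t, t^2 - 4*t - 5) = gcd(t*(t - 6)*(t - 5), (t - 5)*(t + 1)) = t - 5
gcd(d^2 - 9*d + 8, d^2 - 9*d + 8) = d^2 - 9*d + 8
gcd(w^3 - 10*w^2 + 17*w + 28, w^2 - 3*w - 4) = w^2 - 3*w - 4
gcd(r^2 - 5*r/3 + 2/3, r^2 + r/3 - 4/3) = r - 1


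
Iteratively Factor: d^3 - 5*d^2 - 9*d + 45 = (d - 5)*(d^2 - 9) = (d - 5)*(d - 3)*(d + 3)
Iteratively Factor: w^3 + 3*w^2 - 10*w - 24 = (w + 4)*(w^2 - w - 6) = (w + 2)*(w + 4)*(w - 3)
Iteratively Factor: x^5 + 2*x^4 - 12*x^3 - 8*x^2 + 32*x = (x)*(x^4 + 2*x^3 - 12*x^2 - 8*x + 32) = x*(x + 4)*(x^3 - 2*x^2 - 4*x + 8) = x*(x + 2)*(x + 4)*(x^2 - 4*x + 4) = x*(x - 2)*(x + 2)*(x + 4)*(x - 2)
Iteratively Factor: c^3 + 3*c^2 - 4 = (c - 1)*(c^2 + 4*c + 4) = (c - 1)*(c + 2)*(c + 2)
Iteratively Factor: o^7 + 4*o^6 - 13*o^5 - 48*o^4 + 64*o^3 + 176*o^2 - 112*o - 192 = (o + 3)*(o^6 + o^5 - 16*o^4 + 64*o^2 - 16*o - 64) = (o + 1)*(o + 3)*(o^5 - 16*o^3 + 16*o^2 + 48*o - 64) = (o - 2)*(o + 1)*(o + 3)*(o^4 + 2*o^3 - 12*o^2 - 8*o + 32) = (o - 2)^2*(o + 1)*(o + 3)*(o^3 + 4*o^2 - 4*o - 16) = (o - 2)^2*(o + 1)*(o + 2)*(o + 3)*(o^2 + 2*o - 8) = (o - 2)^2*(o + 1)*(o + 2)*(o + 3)*(o + 4)*(o - 2)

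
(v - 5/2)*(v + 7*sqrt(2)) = v^2 - 5*v/2 + 7*sqrt(2)*v - 35*sqrt(2)/2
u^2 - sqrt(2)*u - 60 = (u - 6*sqrt(2))*(u + 5*sqrt(2))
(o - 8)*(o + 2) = o^2 - 6*o - 16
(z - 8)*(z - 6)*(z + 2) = z^3 - 12*z^2 + 20*z + 96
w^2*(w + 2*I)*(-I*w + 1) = -I*w^4 + 3*w^3 + 2*I*w^2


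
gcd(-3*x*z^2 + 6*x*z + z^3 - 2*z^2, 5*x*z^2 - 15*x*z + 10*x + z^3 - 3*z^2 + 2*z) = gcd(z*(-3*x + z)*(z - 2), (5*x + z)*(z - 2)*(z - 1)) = z - 2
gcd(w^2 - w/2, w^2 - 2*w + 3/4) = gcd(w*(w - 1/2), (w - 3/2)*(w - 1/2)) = w - 1/2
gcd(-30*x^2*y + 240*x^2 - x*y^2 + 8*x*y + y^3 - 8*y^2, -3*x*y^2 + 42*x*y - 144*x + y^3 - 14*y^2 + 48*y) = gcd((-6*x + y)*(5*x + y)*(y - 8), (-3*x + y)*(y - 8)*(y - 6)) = y - 8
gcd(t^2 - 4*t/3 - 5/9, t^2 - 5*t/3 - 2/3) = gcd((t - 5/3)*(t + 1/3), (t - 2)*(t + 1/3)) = t + 1/3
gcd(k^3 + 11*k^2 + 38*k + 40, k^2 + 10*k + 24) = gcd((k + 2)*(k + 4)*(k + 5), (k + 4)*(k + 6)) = k + 4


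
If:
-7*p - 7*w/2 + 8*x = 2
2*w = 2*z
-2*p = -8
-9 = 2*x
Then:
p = 4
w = -132/7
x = -9/2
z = -132/7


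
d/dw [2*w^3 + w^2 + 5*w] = 6*w^2 + 2*w + 5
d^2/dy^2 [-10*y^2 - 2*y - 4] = -20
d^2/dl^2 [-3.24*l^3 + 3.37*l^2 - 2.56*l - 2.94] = 6.74 - 19.44*l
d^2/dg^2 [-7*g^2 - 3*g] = -14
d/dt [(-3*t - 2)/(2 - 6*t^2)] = 3*(-3*t^2 - 4*t - 1)/(2*(9*t^4 - 6*t^2 + 1))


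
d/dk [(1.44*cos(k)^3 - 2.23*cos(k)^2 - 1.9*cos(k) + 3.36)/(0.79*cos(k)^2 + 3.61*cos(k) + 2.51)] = (-1.1376*cos(k)^4 - 10.3968*cos(k)^3 - 4.2939*cos(k)^2 + 16.5034*cos(k) + 16.8986)*sin(k)/(0.6241*cos(k)^4 + 5.7038*cos(k)^3 + 16.9979*cos(k)^2 + 18.1222*cos(k) + 6.3001)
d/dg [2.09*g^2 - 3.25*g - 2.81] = 4.18*g - 3.25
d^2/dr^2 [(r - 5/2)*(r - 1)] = 2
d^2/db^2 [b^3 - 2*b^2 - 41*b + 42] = 6*b - 4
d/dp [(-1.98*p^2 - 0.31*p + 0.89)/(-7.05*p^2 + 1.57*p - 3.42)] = (-5.2941*p^2 + 26.0922*p - 0.3371)/(49.7025*p^4 - 22.137*p^3 + 50.6869*p^2 - 10.7388*p + 11.6964)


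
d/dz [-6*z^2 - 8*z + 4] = -12*z - 8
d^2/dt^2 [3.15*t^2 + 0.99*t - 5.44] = 6.30000000000000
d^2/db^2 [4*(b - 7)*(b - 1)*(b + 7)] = 24*b - 8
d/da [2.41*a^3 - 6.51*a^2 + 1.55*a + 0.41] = 7.23*a^2 - 13.02*a + 1.55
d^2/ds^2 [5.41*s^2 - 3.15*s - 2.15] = 10.8200000000000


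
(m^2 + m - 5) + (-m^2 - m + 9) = 4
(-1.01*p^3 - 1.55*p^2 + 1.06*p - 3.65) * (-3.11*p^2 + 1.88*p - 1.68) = 3.1411*p^5 + 2.9217*p^4 - 4.5138*p^3 + 15.9483*p^2 - 8.6428*p + 6.132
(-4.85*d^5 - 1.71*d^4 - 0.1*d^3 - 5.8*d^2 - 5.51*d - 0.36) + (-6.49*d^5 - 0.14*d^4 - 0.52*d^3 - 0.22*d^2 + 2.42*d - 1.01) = -11.34*d^5 - 1.85*d^4 - 0.62*d^3 - 6.02*d^2 - 3.09*d - 1.37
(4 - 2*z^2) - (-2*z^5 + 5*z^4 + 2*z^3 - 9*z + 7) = 2*z^5 - 5*z^4 - 2*z^3 - 2*z^2 + 9*z - 3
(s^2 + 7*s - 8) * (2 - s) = -s^3 - 5*s^2 + 22*s - 16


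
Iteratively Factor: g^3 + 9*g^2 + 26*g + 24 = (g + 2)*(g^2 + 7*g + 12) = (g + 2)*(g + 4)*(g + 3)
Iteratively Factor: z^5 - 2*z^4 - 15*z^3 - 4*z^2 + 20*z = (z + 2)*(z^4 - 4*z^3 - 7*z^2 + 10*z) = (z - 1)*(z + 2)*(z^3 - 3*z^2 - 10*z) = (z - 1)*(z + 2)^2*(z^2 - 5*z) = (z - 5)*(z - 1)*(z + 2)^2*(z)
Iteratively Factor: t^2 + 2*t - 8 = (t + 4)*(t - 2)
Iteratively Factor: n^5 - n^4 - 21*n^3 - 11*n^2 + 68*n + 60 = (n - 5)*(n^4 + 4*n^3 - n^2 - 16*n - 12) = (n - 5)*(n - 2)*(n^3 + 6*n^2 + 11*n + 6) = (n - 5)*(n - 2)*(n + 2)*(n^2 + 4*n + 3) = (n - 5)*(n - 2)*(n + 1)*(n + 2)*(n + 3)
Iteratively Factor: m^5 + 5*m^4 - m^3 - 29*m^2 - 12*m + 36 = (m + 2)*(m^4 + 3*m^3 - 7*m^2 - 15*m + 18) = (m + 2)*(m + 3)*(m^3 - 7*m + 6) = (m + 2)*(m + 3)^2*(m^2 - 3*m + 2) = (m - 1)*(m + 2)*(m + 3)^2*(m - 2)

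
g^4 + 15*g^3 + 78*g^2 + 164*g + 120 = (g + 2)^2*(g + 5)*(g + 6)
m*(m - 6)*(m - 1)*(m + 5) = m^4 - 2*m^3 - 29*m^2 + 30*m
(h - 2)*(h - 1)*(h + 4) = h^3 + h^2 - 10*h + 8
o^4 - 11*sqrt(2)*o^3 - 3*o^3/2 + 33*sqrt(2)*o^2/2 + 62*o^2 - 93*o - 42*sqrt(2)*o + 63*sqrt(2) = (o - 3/2)*(o - 7*sqrt(2))*(o - 3*sqrt(2))*(o - sqrt(2))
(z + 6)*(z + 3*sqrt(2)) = z^2 + 3*sqrt(2)*z + 6*z + 18*sqrt(2)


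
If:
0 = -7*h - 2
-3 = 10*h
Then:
No Solution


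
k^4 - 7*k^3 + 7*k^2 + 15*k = k*(k - 5)*(k - 3)*(k + 1)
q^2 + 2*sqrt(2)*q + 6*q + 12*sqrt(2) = (q + 6)*(q + 2*sqrt(2))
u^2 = u^2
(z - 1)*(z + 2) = z^2 + z - 2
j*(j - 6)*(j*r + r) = j^3*r - 5*j^2*r - 6*j*r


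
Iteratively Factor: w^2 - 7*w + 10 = (w - 2)*(w - 5)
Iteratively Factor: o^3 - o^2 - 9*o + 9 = (o - 1)*(o^2 - 9) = (o - 3)*(o - 1)*(o + 3)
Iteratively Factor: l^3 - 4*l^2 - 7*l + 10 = (l - 1)*(l^2 - 3*l - 10) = (l - 1)*(l + 2)*(l - 5)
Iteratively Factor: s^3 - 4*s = (s - 2)*(s^2 + 2*s) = s*(s - 2)*(s + 2)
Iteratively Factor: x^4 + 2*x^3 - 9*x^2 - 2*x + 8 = (x - 2)*(x^3 + 4*x^2 - x - 4) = (x - 2)*(x - 1)*(x^2 + 5*x + 4) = (x - 2)*(x - 1)*(x + 1)*(x + 4)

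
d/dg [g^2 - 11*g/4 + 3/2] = 2*g - 11/4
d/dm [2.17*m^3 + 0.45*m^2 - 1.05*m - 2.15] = 6.51*m^2 + 0.9*m - 1.05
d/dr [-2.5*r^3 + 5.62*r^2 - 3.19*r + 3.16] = -7.5*r^2 + 11.24*r - 3.19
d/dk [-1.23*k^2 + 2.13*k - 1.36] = 2.13 - 2.46*k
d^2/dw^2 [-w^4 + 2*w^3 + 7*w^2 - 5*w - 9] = -12*w^2 + 12*w + 14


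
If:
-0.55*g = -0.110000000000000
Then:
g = 0.20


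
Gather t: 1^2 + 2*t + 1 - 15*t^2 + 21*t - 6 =-15*t^2 + 23*t - 4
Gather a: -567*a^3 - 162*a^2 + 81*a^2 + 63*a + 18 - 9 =-567*a^3 - 81*a^2 + 63*a + 9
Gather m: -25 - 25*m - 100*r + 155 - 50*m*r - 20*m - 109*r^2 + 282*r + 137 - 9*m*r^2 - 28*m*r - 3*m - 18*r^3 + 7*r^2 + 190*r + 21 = m*(-9*r^2 - 78*r - 48) - 18*r^3 - 102*r^2 + 372*r + 288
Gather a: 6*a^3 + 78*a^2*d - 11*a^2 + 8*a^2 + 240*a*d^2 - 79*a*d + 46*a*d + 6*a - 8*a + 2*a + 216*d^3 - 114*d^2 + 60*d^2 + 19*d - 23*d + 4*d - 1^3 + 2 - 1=6*a^3 + a^2*(78*d - 3) + a*(240*d^2 - 33*d) + 216*d^3 - 54*d^2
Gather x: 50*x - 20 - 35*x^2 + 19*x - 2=-35*x^2 + 69*x - 22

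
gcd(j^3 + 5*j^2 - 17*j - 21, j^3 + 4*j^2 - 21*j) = j^2 + 4*j - 21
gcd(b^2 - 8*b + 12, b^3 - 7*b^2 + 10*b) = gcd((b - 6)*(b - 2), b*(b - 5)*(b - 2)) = b - 2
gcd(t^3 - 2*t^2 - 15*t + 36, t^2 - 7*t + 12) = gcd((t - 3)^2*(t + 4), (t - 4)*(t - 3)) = t - 3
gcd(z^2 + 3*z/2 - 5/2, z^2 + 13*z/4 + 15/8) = z + 5/2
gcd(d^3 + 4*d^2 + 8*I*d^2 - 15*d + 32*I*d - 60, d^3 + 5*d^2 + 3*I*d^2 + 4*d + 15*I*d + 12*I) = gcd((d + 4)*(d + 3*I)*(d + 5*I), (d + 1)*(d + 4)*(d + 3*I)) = d^2 + d*(4 + 3*I) + 12*I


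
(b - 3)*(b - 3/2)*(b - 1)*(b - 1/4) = b^4 - 23*b^3/4 + 83*b^2/8 - 27*b/4 + 9/8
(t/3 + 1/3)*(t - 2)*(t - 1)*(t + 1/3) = t^4/3 - 5*t^3/9 - 5*t^2/9 + 5*t/9 + 2/9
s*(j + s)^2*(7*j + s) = 7*j^3*s + 15*j^2*s^2 + 9*j*s^3 + s^4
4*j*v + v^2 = v*(4*j + v)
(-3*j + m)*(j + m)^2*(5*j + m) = -15*j^4 - 28*j^3*m - 10*j^2*m^2 + 4*j*m^3 + m^4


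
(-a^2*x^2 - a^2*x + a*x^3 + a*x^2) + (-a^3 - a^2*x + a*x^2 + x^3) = -a^3 - a^2*x^2 - 2*a^2*x + a*x^3 + 2*a*x^2 + x^3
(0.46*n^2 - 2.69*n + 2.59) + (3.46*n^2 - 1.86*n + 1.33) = 3.92*n^2 - 4.55*n + 3.92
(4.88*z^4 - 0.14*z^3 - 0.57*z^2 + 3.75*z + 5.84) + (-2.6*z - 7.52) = 4.88*z^4 - 0.14*z^3 - 0.57*z^2 + 1.15*z - 1.68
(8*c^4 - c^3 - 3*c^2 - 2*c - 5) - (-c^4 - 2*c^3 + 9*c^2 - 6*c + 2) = 9*c^4 + c^3 - 12*c^2 + 4*c - 7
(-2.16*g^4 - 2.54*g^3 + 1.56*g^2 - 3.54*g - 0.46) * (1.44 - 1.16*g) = 2.5056*g^5 - 0.164000000000001*g^4 - 5.4672*g^3 + 6.3528*g^2 - 4.564*g - 0.6624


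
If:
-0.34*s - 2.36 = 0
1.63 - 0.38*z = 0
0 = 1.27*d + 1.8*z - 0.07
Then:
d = -6.02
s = -6.94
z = 4.29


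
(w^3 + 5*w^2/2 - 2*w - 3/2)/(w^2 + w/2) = w + 2 - 3/w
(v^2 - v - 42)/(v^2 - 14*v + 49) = (v + 6)/(v - 7)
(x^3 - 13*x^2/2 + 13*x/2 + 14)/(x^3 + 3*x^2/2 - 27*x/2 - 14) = (x - 4)/(x + 4)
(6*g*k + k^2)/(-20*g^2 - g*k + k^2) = k*(-6*g - k)/(20*g^2 + g*k - k^2)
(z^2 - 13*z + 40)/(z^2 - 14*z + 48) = (z - 5)/(z - 6)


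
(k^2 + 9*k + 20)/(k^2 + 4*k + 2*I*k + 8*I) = (k + 5)/(k + 2*I)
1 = 1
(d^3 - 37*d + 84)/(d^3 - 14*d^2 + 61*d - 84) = (d + 7)/(d - 7)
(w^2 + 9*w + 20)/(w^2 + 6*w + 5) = (w + 4)/(w + 1)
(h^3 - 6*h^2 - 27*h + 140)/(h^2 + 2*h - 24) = (h^2 - 2*h - 35)/(h + 6)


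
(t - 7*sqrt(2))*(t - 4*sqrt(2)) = t^2 - 11*sqrt(2)*t + 56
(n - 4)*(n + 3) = n^2 - n - 12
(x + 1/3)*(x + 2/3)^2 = x^3 + 5*x^2/3 + 8*x/9 + 4/27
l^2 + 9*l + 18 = (l + 3)*(l + 6)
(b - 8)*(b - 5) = b^2 - 13*b + 40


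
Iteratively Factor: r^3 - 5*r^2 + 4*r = (r - 4)*(r^2 - r) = r*(r - 4)*(r - 1)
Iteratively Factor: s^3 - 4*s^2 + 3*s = (s - 3)*(s^2 - s) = (s - 3)*(s - 1)*(s)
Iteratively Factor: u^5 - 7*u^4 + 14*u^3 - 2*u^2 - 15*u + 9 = (u - 1)*(u^4 - 6*u^3 + 8*u^2 + 6*u - 9) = (u - 1)*(u + 1)*(u^3 - 7*u^2 + 15*u - 9) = (u - 1)^2*(u + 1)*(u^2 - 6*u + 9) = (u - 3)*(u - 1)^2*(u + 1)*(u - 3)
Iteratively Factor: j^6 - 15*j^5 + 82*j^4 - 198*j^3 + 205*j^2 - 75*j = (j)*(j^5 - 15*j^4 + 82*j^3 - 198*j^2 + 205*j - 75) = j*(j - 3)*(j^4 - 12*j^3 + 46*j^2 - 60*j + 25) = j*(j - 3)*(j - 1)*(j^3 - 11*j^2 + 35*j - 25) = j*(j - 5)*(j - 3)*(j - 1)*(j^2 - 6*j + 5) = j*(j - 5)*(j - 3)*(j - 1)^2*(j - 5)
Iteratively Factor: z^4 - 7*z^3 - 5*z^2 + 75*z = (z - 5)*(z^3 - 2*z^2 - 15*z) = (z - 5)^2*(z^2 + 3*z) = (z - 5)^2*(z + 3)*(z)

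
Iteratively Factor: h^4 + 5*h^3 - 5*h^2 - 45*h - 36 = (h + 3)*(h^3 + 2*h^2 - 11*h - 12) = (h + 3)*(h + 4)*(h^2 - 2*h - 3) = (h - 3)*(h + 3)*(h + 4)*(h + 1)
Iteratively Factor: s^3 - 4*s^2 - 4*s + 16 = (s - 4)*(s^2 - 4) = (s - 4)*(s + 2)*(s - 2)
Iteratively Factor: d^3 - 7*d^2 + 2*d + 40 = (d - 5)*(d^2 - 2*d - 8) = (d - 5)*(d - 4)*(d + 2)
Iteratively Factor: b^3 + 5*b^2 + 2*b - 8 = (b + 2)*(b^2 + 3*b - 4) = (b - 1)*(b + 2)*(b + 4)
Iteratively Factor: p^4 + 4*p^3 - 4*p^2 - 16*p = (p + 4)*(p^3 - 4*p) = (p + 2)*(p + 4)*(p^2 - 2*p) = p*(p + 2)*(p + 4)*(p - 2)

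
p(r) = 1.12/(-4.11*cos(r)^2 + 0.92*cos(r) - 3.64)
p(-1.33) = -0.31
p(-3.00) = -0.13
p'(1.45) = -0.01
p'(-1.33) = 0.08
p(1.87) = -0.26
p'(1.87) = 0.20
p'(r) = 1.12*(-8.22*sin(r)*cos(r) + 0.92*sin(r))/(-4.11*cos(r)^2 + 0.92*cos(r) - 3.64)^2 = (1.0304 - 9.2064*cos(r))*sin(r)/(4.11*cos(r)^2 - 0.92*cos(r) + 3.64)^2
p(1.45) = -0.31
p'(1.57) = 0.08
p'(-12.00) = -0.11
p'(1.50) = 0.03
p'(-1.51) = -0.04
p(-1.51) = -0.31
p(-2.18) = -0.20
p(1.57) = -0.31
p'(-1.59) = -0.09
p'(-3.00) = -0.02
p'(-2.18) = -0.17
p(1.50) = -0.31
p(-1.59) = -0.31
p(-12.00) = -0.19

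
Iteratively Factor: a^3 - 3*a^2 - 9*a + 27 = (a - 3)*(a^2 - 9) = (a - 3)*(a + 3)*(a - 3)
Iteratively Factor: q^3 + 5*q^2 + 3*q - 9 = (q + 3)*(q^2 + 2*q - 3) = (q + 3)^2*(q - 1)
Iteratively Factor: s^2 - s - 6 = (s - 3)*(s + 2)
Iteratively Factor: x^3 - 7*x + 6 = (x + 3)*(x^2 - 3*x + 2) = (x - 1)*(x + 3)*(x - 2)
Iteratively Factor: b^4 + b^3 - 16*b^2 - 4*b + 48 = (b - 2)*(b^3 + 3*b^2 - 10*b - 24) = (b - 2)*(b + 4)*(b^2 - b - 6) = (b - 2)*(b + 2)*(b + 4)*(b - 3)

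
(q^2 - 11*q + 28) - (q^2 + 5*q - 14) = 42 - 16*q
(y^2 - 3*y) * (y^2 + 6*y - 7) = y^4 + 3*y^3 - 25*y^2 + 21*y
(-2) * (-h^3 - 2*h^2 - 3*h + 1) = 2*h^3 + 4*h^2 + 6*h - 2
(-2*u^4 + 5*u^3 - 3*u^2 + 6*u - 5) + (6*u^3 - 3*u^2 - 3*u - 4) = -2*u^4 + 11*u^3 - 6*u^2 + 3*u - 9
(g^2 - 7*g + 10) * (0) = 0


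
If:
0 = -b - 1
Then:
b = -1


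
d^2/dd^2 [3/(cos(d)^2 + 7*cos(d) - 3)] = 3*(-4*sin(d)^4 + 21*sin(d)^2*cos(d) + 63*sin(d)^2 + 45)/(cos(d)^2 + 7*cos(d) - 3)^3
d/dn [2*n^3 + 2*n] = 6*n^2 + 2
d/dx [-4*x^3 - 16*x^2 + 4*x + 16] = -12*x^2 - 32*x + 4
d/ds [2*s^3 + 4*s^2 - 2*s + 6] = 6*s^2 + 8*s - 2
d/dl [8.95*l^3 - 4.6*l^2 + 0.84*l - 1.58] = 26.85*l^2 - 9.2*l + 0.84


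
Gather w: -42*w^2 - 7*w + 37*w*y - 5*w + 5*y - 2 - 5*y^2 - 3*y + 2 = -42*w^2 + w*(37*y - 12) - 5*y^2 + 2*y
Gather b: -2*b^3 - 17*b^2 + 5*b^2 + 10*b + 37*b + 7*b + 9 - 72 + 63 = -2*b^3 - 12*b^2 + 54*b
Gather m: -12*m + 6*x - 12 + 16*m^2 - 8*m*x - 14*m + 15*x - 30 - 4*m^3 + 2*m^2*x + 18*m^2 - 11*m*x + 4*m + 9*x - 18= -4*m^3 + m^2*(2*x + 34) + m*(-19*x - 22) + 30*x - 60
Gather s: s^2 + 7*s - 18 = s^2 + 7*s - 18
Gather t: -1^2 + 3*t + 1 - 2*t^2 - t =-2*t^2 + 2*t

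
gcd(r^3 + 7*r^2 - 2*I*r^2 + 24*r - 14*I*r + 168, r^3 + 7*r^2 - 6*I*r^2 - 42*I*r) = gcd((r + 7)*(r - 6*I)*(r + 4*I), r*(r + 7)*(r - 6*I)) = r^2 + r*(7 - 6*I) - 42*I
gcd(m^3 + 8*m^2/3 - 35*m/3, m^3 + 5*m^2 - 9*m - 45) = m + 5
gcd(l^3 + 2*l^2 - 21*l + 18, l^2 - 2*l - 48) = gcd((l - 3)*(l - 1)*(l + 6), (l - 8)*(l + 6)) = l + 6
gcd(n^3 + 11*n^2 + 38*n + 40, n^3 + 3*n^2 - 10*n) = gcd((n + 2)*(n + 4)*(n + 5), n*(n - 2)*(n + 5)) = n + 5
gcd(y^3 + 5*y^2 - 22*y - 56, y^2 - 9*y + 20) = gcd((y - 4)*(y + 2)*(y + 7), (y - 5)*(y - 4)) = y - 4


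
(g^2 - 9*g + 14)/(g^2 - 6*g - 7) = (g - 2)/(g + 1)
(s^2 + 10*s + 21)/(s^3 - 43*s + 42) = (s + 3)/(s^2 - 7*s + 6)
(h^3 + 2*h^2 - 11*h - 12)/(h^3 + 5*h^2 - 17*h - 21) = (h + 4)/(h + 7)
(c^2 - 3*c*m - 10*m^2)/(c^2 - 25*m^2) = (c + 2*m)/(c + 5*m)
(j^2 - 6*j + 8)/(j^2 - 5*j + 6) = (j - 4)/(j - 3)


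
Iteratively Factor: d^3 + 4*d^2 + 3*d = (d)*(d^2 + 4*d + 3) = d*(d + 3)*(d + 1)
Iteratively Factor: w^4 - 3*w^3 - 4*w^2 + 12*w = (w - 3)*(w^3 - 4*w) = w*(w - 3)*(w^2 - 4) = w*(w - 3)*(w + 2)*(w - 2)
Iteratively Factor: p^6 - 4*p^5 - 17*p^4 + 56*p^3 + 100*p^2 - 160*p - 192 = (p - 4)*(p^5 - 17*p^3 - 12*p^2 + 52*p + 48) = (p - 4)*(p + 2)*(p^4 - 2*p^3 - 13*p^2 + 14*p + 24) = (p - 4)^2*(p + 2)*(p^3 + 2*p^2 - 5*p - 6) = (p - 4)^2*(p + 1)*(p + 2)*(p^2 + p - 6) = (p - 4)^2*(p + 1)*(p + 2)*(p + 3)*(p - 2)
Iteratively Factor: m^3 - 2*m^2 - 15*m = (m + 3)*(m^2 - 5*m) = (m - 5)*(m + 3)*(m)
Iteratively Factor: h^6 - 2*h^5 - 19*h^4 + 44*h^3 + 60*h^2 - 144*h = (h)*(h^5 - 2*h^4 - 19*h^3 + 44*h^2 + 60*h - 144) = h*(h + 2)*(h^4 - 4*h^3 - 11*h^2 + 66*h - 72) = h*(h - 3)*(h + 2)*(h^3 - h^2 - 14*h + 24) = h*(h - 3)^2*(h + 2)*(h^2 + 2*h - 8) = h*(h - 3)^2*(h + 2)*(h + 4)*(h - 2)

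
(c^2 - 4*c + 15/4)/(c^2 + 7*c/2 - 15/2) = (c - 5/2)/(c + 5)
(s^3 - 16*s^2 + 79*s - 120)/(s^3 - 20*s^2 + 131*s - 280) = (s - 3)/(s - 7)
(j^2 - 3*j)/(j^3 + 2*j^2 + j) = (j - 3)/(j^2 + 2*j + 1)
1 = 1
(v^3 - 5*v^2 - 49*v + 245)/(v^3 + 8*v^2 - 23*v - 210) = (v - 7)/(v + 6)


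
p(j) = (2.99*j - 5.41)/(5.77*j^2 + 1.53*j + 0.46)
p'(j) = (-11.54*j - 1.53)*(2.99*j - 5.41)/(5.77*j^2 + 1.53*j + 0.46)^2 + 2.99/(5.77*j^2 + 1.53*j + 0.46)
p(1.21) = -0.17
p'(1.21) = 0.52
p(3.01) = 0.06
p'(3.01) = 0.01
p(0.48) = -1.57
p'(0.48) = 5.60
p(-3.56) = -0.24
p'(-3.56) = -0.09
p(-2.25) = -0.46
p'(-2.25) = -0.32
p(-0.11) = -15.87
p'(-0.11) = 19.71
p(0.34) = -2.67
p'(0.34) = 10.65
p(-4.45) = -0.17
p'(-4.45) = -0.05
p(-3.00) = -0.30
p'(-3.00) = -0.15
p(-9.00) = -0.07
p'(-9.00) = -0.01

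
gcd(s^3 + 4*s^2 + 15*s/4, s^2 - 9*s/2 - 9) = s + 3/2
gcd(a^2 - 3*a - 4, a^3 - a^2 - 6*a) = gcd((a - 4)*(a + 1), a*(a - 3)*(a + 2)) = 1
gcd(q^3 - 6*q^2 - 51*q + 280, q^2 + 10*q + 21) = q + 7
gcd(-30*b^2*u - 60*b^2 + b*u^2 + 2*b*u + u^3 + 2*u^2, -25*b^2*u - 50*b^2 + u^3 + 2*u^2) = -5*b*u - 10*b + u^2 + 2*u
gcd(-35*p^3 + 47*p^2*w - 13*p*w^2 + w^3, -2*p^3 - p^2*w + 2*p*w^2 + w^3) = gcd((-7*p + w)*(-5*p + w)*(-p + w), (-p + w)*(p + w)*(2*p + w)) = p - w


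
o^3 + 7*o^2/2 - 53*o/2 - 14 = (o - 4)*(o + 1/2)*(o + 7)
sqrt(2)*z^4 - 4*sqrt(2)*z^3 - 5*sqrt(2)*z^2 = z^2*(z - 5)*(sqrt(2)*z + sqrt(2))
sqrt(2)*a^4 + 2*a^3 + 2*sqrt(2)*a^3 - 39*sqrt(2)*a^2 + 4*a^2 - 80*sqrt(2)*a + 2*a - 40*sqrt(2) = (a + 1)*(a - 4*sqrt(2))*(a + 5*sqrt(2))*(sqrt(2)*a + sqrt(2))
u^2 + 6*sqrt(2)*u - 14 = (u - sqrt(2))*(u + 7*sqrt(2))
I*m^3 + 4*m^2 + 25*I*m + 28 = (m - 7*I)*(m + 4*I)*(I*m + 1)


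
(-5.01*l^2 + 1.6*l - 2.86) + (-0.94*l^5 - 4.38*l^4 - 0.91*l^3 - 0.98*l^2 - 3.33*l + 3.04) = -0.94*l^5 - 4.38*l^4 - 0.91*l^3 - 5.99*l^2 - 1.73*l + 0.18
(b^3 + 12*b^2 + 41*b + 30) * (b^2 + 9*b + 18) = b^5 + 21*b^4 + 167*b^3 + 615*b^2 + 1008*b + 540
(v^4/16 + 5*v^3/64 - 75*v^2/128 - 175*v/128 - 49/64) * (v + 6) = v^5/16 + 29*v^4/64 - 15*v^3/128 - 625*v^2/128 - 287*v/32 - 147/32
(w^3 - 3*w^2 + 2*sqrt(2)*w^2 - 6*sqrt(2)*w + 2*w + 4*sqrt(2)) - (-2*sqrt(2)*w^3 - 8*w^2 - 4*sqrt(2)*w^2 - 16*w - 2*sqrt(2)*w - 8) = w^3 + 2*sqrt(2)*w^3 + 5*w^2 + 6*sqrt(2)*w^2 - 4*sqrt(2)*w + 18*w + 4*sqrt(2) + 8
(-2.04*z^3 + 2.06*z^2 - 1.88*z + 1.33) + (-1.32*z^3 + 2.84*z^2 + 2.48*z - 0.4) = -3.36*z^3 + 4.9*z^2 + 0.6*z + 0.93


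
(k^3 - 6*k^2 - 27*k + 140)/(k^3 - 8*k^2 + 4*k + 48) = (k^2 - 2*k - 35)/(k^2 - 4*k - 12)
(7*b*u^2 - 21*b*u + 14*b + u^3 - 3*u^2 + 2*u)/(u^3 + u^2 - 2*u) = (7*b*u - 14*b + u^2 - 2*u)/(u*(u + 2))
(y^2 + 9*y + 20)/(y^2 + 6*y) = (y^2 + 9*y + 20)/(y*(y + 6))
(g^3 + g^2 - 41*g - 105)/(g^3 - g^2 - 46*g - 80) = (g^2 - 4*g - 21)/(g^2 - 6*g - 16)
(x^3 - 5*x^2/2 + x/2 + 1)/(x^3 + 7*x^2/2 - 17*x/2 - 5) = (x - 1)/(x + 5)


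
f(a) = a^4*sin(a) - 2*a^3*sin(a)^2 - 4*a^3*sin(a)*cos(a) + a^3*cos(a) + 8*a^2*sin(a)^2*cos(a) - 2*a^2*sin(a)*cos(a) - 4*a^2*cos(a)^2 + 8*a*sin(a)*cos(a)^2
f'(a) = a^4*cos(a) + 4*a^3*sin(a)^2 - 4*a^3*sin(a)*cos(a) + 3*a^3*sin(a) - 4*a^3*cos(a)^2 - 8*a^2*sin(a)^3 - 4*a^2*sin(a)^2 + 16*a^2*sin(a)*cos(a)^2 - 4*a^2*sin(a)*cos(a) - 2*a^2*cos(a)^2 + 3*a^2*cos(a) - 4*a*sin(a)*cos(a) + 8*a*cos(a)^3 - 8*a*cos(a)^2 + 8*sin(a)*cos(a)^2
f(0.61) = 1.02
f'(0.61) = 2.07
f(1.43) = -1.06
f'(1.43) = -5.56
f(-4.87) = 852.73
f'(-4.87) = -888.29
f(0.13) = 0.07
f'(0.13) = 0.98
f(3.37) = -162.61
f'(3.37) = -483.03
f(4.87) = -657.97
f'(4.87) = 364.66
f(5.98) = -70.68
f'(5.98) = 489.71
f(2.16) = 5.84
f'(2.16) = 27.60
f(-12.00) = 13495.53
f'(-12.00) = 21248.81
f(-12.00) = 13495.53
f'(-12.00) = 21248.81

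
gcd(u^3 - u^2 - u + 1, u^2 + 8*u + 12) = 1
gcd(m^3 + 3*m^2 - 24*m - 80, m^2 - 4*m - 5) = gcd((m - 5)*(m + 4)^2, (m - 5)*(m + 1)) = m - 5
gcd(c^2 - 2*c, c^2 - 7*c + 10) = c - 2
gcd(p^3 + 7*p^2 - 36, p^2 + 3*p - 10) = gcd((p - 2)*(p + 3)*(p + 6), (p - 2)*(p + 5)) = p - 2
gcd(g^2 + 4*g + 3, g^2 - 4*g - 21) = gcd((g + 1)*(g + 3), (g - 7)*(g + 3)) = g + 3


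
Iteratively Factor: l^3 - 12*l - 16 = (l + 2)*(l^2 - 2*l - 8) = (l - 4)*(l + 2)*(l + 2)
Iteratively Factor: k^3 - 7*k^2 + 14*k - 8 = (k - 2)*(k^2 - 5*k + 4) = (k - 4)*(k - 2)*(k - 1)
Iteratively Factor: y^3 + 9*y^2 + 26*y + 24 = (y + 3)*(y^2 + 6*y + 8) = (y + 3)*(y + 4)*(y + 2)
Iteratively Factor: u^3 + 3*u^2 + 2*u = (u + 2)*(u^2 + u) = u*(u + 2)*(u + 1)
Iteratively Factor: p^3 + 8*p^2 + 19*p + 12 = (p + 1)*(p^2 + 7*p + 12) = (p + 1)*(p + 3)*(p + 4)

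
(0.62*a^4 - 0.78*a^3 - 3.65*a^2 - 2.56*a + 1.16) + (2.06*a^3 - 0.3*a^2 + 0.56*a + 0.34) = 0.62*a^4 + 1.28*a^3 - 3.95*a^2 - 2.0*a + 1.5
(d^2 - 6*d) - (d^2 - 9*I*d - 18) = -6*d + 9*I*d + 18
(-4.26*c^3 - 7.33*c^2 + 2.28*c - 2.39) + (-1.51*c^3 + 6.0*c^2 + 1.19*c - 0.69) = -5.77*c^3 - 1.33*c^2 + 3.47*c - 3.08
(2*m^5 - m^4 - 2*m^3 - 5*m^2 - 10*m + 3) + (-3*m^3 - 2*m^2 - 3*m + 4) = 2*m^5 - m^4 - 5*m^3 - 7*m^2 - 13*m + 7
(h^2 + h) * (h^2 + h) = h^4 + 2*h^3 + h^2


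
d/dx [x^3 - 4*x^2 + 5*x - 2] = 3*x^2 - 8*x + 5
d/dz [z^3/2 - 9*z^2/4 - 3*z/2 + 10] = 3*z^2/2 - 9*z/2 - 3/2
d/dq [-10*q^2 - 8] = -20*q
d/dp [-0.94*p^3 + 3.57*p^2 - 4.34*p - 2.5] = -2.82*p^2 + 7.14*p - 4.34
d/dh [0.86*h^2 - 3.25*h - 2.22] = 1.72*h - 3.25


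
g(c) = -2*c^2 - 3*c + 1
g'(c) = -4*c - 3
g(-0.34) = 1.79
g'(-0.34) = -1.64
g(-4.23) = -22.10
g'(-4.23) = 13.92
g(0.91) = -3.39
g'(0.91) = -6.64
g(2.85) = -23.80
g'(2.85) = -14.40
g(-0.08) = 1.23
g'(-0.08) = -2.68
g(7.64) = -138.66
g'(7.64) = -33.56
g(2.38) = -17.47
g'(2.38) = -12.52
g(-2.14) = -1.74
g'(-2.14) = 5.56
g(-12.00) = -251.00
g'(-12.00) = 45.00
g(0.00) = 1.00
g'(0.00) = -3.00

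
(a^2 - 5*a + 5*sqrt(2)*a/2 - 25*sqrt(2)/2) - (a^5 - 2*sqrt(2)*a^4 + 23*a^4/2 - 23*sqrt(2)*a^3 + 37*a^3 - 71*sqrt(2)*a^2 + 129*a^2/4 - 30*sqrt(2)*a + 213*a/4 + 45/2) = -a^5 - 23*a^4/2 + 2*sqrt(2)*a^4 - 37*a^3 + 23*sqrt(2)*a^3 - 125*a^2/4 + 71*sqrt(2)*a^2 - 233*a/4 + 65*sqrt(2)*a/2 - 45/2 - 25*sqrt(2)/2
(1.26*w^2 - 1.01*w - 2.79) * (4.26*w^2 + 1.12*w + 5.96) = 5.3676*w^4 - 2.8914*w^3 - 5.507*w^2 - 9.1444*w - 16.6284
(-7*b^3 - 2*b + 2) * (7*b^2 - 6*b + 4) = -49*b^5 + 42*b^4 - 42*b^3 + 26*b^2 - 20*b + 8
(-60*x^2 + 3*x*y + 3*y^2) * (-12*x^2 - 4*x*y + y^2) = 720*x^4 + 204*x^3*y - 108*x^2*y^2 - 9*x*y^3 + 3*y^4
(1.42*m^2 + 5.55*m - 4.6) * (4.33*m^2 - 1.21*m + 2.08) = 6.1486*m^4 + 22.3133*m^3 - 23.6799*m^2 + 17.11*m - 9.568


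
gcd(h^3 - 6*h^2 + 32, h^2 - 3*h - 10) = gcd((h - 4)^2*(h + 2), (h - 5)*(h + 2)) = h + 2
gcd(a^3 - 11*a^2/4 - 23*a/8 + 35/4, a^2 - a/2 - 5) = a - 5/2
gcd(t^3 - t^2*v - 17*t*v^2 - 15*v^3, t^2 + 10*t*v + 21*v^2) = t + 3*v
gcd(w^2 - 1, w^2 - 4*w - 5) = w + 1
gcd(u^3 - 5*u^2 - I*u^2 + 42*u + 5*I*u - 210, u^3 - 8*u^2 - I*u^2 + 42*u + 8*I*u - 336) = u^2 - I*u + 42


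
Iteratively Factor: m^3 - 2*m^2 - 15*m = (m - 5)*(m^2 + 3*m) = (m - 5)*(m + 3)*(m)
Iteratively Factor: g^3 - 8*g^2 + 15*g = (g)*(g^2 - 8*g + 15) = g*(g - 3)*(g - 5)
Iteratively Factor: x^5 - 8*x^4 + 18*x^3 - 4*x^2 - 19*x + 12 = (x + 1)*(x^4 - 9*x^3 + 27*x^2 - 31*x + 12) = (x - 1)*(x + 1)*(x^3 - 8*x^2 + 19*x - 12) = (x - 3)*(x - 1)*(x + 1)*(x^2 - 5*x + 4) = (x - 4)*(x - 3)*(x - 1)*(x + 1)*(x - 1)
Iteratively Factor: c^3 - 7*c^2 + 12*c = (c - 4)*(c^2 - 3*c) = (c - 4)*(c - 3)*(c)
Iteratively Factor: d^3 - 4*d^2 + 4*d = (d - 2)*(d^2 - 2*d) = (d - 2)^2*(d)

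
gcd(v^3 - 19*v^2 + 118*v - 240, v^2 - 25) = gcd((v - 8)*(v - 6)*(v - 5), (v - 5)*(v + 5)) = v - 5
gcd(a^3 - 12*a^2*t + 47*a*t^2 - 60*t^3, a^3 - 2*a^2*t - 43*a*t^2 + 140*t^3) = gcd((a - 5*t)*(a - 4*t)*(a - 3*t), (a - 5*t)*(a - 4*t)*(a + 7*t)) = a^2 - 9*a*t + 20*t^2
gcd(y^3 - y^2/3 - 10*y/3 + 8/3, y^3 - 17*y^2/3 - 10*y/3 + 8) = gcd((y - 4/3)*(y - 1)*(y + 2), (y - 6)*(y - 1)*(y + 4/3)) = y - 1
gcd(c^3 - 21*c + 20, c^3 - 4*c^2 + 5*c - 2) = c - 1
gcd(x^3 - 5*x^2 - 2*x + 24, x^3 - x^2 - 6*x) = x^2 - x - 6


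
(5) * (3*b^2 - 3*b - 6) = 15*b^2 - 15*b - 30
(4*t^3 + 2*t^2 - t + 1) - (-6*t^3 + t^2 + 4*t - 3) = 10*t^3 + t^2 - 5*t + 4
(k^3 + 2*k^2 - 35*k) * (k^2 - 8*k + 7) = k^5 - 6*k^4 - 44*k^3 + 294*k^2 - 245*k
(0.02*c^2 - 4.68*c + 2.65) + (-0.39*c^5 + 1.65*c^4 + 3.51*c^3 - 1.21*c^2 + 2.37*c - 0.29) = -0.39*c^5 + 1.65*c^4 + 3.51*c^3 - 1.19*c^2 - 2.31*c + 2.36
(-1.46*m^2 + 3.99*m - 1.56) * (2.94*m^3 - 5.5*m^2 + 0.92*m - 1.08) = -4.2924*m^5 + 19.7606*m^4 - 27.8746*m^3 + 13.8276*m^2 - 5.7444*m + 1.6848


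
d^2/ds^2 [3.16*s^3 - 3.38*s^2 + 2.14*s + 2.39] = 18.96*s - 6.76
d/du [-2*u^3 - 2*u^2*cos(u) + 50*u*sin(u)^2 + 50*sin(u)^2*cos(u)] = 2*u^2*sin(u) - 6*u^2 + 50*u*sin(2*u) - 4*u*cos(u) - 25*sin(u)/2 + 75*sin(3*u)/2 - 25*cos(2*u) + 25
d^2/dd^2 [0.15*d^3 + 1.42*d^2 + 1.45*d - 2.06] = 0.9*d + 2.84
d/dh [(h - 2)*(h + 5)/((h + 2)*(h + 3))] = 2*(h^2 + 16*h + 34)/(h^4 + 10*h^3 + 37*h^2 + 60*h + 36)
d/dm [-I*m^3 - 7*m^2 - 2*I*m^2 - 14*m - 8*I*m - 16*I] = -3*I*m^2 - 2*m*(7 + 2*I) - 14 - 8*I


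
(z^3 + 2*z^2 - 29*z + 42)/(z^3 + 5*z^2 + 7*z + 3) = (z^3 + 2*z^2 - 29*z + 42)/(z^3 + 5*z^2 + 7*z + 3)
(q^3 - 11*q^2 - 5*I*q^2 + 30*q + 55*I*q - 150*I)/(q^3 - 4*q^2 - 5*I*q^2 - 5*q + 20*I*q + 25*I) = (q - 6)/(q + 1)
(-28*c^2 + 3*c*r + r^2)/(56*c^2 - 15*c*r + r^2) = (-28*c^2 + 3*c*r + r^2)/(56*c^2 - 15*c*r + r^2)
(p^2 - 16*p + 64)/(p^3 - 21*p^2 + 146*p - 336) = (p - 8)/(p^2 - 13*p + 42)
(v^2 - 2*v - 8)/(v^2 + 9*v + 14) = (v - 4)/(v + 7)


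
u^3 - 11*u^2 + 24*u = u*(u - 8)*(u - 3)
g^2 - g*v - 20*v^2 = (g - 5*v)*(g + 4*v)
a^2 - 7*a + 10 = (a - 5)*(a - 2)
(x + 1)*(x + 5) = x^2 + 6*x + 5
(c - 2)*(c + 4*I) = c^2 - 2*c + 4*I*c - 8*I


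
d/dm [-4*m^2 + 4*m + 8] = 4 - 8*m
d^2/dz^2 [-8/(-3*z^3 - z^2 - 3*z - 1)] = 16*(-(9*z + 1)*(3*z^3 + z^2 + 3*z + 1) + (9*z^2 + 2*z + 3)^2)/(3*z^3 + z^2 + 3*z + 1)^3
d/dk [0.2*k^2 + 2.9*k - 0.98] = 0.4*k + 2.9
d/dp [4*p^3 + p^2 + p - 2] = 12*p^2 + 2*p + 1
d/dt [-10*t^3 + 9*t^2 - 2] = 6*t*(3 - 5*t)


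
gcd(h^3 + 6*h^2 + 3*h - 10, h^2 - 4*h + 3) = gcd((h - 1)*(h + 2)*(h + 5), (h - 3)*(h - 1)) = h - 1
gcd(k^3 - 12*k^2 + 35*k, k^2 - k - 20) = k - 5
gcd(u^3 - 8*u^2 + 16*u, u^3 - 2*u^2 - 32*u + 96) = u^2 - 8*u + 16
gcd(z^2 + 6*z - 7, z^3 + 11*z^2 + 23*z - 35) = z^2 + 6*z - 7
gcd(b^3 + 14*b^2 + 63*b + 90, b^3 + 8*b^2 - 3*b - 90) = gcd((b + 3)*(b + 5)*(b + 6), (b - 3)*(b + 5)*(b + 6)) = b^2 + 11*b + 30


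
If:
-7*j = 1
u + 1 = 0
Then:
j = -1/7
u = -1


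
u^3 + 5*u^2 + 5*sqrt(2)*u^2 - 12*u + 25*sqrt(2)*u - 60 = (u + 5)*(u - sqrt(2))*(u + 6*sqrt(2))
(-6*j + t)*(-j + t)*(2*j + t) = 12*j^3 - 8*j^2*t - 5*j*t^2 + t^3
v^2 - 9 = (v - 3)*(v + 3)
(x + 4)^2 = x^2 + 8*x + 16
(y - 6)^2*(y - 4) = y^3 - 16*y^2 + 84*y - 144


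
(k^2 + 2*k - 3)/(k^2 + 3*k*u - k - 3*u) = (k + 3)/(k + 3*u)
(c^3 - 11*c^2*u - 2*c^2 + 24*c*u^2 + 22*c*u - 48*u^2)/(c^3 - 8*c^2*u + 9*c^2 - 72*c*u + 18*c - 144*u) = (c^2 - 3*c*u - 2*c + 6*u)/(c^2 + 9*c + 18)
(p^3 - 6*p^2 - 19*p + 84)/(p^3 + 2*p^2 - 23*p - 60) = (p^2 - 10*p + 21)/(p^2 - 2*p - 15)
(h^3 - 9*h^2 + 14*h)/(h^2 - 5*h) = (h^2 - 9*h + 14)/(h - 5)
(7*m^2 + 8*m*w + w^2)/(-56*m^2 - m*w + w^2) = (m + w)/(-8*m + w)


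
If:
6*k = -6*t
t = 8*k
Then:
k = 0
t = 0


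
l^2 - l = l*(l - 1)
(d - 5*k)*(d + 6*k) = d^2 + d*k - 30*k^2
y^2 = y^2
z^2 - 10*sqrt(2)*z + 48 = (z - 6*sqrt(2))*(z - 4*sqrt(2))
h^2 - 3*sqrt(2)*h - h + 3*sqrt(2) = (h - 1)*(h - 3*sqrt(2))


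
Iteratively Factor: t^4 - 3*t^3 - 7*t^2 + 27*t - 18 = (t + 3)*(t^3 - 6*t^2 + 11*t - 6) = (t - 3)*(t + 3)*(t^2 - 3*t + 2) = (t - 3)*(t - 1)*(t + 3)*(t - 2)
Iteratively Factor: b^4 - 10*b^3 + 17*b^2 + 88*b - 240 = (b + 3)*(b^3 - 13*b^2 + 56*b - 80) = (b - 4)*(b + 3)*(b^2 - 9*b + 20) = (b - 4)^2*(b + 3)*(b - 5)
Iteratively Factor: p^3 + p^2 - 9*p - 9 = (p - 3)*(p^2 + 4*p + 3) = (p - 3)*(p + 3)*(p + 1)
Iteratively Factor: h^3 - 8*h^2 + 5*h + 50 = (h - 5)*(h^2 - 3*h - 10) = (h - 5)*(h + 2)*(h - 5)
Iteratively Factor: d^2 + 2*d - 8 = (d - 2)*(d + 4)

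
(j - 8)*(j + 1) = j^2 - 7*j - 8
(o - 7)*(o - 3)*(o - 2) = o^3 - 12*o^2 + 41*o - 42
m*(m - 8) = m^2 - 8*m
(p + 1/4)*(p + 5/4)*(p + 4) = p^3 + 11*p^2/2 + 101*p/16 + 5/4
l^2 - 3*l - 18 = (l - 6)*(l + 3)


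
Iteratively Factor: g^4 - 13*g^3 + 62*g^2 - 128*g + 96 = (g - 4)*(g^3 - 9*g^2 + 26*g - 24) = (g - 4)*(g - 3)*(g^2 - 6*g + 8) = (g - 4)*(g - 3)*(g - 2)*(g - 4)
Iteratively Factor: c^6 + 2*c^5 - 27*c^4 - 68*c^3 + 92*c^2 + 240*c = (c - 2)*(c^5 + 4*c^4 - 19*c^3 - 106*c^2 - 120*c) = (c - 2)*(c + 3)*(c^4 + c^3 - 22*c^2 - 40*c) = (c - 5)*(c - 2)*(c + 3)*(c^3 + 6*c^2 + 8*c) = (c - 5)*(c - 2)*(c + 2)*(c + 3)*(c^2 + 4*c) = c*(c - 5)*(c - 2)*(c + 2)*(c + 3)*(c + 4)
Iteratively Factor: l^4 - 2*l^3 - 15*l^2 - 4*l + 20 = (l - 5)*(l^3 + 3*l^2 - 4) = (l - 5)*(l - 1)*(l^2 + 4*l + 4) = (l - 5)*(l - 1)*(l + 2)*(l + 2)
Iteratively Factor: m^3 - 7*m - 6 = (m + 1)*(m^2 - m - 6) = (m + 1)*(m + 2)*(m - 3)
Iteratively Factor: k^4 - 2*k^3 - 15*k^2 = (k)*(k^3 - 2*k^2 - 15*k) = k*(k + 3)*(k^2 - 5*k) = k^2*(k + 3)*(k - 5)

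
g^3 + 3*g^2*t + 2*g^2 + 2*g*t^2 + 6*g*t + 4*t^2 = (g + 2)*(g + t)*(g + 2*t)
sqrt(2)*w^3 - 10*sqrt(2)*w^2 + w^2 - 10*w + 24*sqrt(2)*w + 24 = (w - 6)*(w - 4)*(sqrt(2)*w + 1)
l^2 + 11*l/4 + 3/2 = (l + 3/4)*(l + 2)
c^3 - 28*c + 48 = (c - 4)*(c - 2)*(c + 6)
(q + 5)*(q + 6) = q^2 + 11*q + 30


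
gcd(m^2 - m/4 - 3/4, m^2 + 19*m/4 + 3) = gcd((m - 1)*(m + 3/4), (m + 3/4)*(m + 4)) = m + 3/4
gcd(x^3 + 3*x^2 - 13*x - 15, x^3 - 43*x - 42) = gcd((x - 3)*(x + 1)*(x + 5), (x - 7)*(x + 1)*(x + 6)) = x + 1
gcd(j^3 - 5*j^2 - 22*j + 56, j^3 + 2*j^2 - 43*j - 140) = j^2 - 3*j - 28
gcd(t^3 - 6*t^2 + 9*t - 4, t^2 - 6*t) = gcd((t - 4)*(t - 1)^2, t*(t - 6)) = 1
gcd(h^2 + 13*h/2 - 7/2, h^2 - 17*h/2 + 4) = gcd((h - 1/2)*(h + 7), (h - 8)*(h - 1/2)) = h - 1/2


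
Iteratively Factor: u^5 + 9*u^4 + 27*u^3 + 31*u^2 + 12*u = (u + 3)*(u^4 + 6*u^3 + 9*u^2 + 4*u) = (u + 1)*(u + 3)*(u^3 + 5*u^2 + 4*u) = (u + 1)^2*(u + 3)*(u^2 + 4*u) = (u + 1)^2*(u + 3)*(u + 4)*(u)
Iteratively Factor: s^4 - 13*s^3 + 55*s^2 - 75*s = (s - 5)*(s^3 - 8*s^2 + 15*s) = s*(s - 5)*(s^2 - 8*s + 15) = s*(s - 5)*(s - 3)*(s - 5)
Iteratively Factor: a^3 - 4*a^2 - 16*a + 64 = (a - 4)*(a^2 - 16) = (a - 4)*(a + 4)*(a - 4)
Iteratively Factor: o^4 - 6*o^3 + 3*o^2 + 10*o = (o - 2)*(o^3 - 4*o^2 - 5*o) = o*(o - 2)*(o^2 - 4*o - 5) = o*(o - 2)*(o + 1)*(o - 5)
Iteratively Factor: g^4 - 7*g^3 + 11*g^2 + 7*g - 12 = (g - 4)*(g^3 - 3*g^2 - g + 3) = (g - 4)*(g - 3)*(g^2 - 1) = (g - 4)*(g - 3)*(g + 1)*(g - 1)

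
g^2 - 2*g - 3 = (g - 3)*(g + 1)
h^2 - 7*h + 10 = (h - 5)*(h - 2)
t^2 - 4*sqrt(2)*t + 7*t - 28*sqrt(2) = (t + 7)*(t - 4*sqrt(2))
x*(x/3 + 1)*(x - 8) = x^3/3 - 5*x^2/3 - 8*x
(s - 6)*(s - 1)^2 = s^3 - 8*s^2 + 13*s - 6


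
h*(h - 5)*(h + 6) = h^3 + h^2 - 30*h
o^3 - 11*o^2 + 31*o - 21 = (o - 7)*(o - 3)*(o - 1)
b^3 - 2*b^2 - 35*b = b*(b - 7)*(b + 5)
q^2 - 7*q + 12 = (q - 4)*(q - 3)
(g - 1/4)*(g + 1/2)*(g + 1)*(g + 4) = g^4 + 21*g^3/4 + 41*g^2/8 + 3*g/8 - 1/2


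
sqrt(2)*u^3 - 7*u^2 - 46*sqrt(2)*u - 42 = (u - 7*sqrt(2))*(u + 3*sqrt(2))*(sqrt(2)*u + 1)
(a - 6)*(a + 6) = a^2 - 36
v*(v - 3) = v^2 - 3*v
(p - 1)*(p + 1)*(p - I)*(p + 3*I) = p^4 + 2*I*p^3 + 2*p^2 - 2*I*p - 3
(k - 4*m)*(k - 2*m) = k^2 - 6*k*m + 8*m^2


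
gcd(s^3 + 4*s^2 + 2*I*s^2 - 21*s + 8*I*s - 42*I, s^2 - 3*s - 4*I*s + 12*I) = s - 3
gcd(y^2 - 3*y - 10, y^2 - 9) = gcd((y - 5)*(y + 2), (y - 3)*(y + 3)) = 1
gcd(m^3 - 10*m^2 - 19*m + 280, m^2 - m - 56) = m - 8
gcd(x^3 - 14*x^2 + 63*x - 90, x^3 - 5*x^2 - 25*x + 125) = x - 5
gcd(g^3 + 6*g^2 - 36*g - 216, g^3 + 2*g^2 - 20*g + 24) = g + 6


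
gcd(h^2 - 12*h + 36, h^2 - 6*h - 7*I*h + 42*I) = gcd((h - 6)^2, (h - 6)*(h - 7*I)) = h - 6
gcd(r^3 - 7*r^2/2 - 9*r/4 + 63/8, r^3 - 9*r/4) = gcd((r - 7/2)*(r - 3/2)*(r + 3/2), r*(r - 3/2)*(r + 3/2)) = r^2 - 9/4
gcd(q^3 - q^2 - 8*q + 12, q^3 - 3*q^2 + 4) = q^2 - 4*q + 4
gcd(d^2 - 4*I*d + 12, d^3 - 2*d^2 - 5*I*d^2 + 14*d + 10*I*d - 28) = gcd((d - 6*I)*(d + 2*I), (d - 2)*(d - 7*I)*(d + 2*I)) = d + 2*I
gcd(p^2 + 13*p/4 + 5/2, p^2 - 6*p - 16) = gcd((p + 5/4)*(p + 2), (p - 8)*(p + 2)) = p + 2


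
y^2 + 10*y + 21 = (y + 3)*(y + 7)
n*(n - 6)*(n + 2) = n^3 - 4*n^2 - 12*n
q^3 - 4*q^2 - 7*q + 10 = (q - 5)*(q - 1)*(q + 2)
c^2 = c^2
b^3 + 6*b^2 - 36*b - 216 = (b - 6)*(b + 6)^2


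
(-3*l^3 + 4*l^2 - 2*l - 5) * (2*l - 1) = -6*l^4 + 11*l^3 - 8*l^2 - 8*l + 5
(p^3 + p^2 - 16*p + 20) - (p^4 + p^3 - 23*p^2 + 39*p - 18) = -p^4 + 24*p^2 - 55*p + 38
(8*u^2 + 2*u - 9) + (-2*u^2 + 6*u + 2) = 6*u^2 + 8*u - 7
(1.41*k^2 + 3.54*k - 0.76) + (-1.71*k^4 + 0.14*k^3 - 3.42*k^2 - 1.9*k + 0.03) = -1.71*k^4 + 0.14*k^3 - 2.01*k^2 + 1.64*k - 0.73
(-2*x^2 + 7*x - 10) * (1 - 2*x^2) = 4*x^4 - 14*x^3 + 18*x^2 + 7*x - 10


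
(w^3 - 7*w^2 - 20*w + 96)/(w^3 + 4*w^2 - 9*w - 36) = (w - 8)/(w + 3)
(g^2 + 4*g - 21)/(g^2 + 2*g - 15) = (g + 7)/(g + 5)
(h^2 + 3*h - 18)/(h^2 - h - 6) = (h + 6)/(h + 2)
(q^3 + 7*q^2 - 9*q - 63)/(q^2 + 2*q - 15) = (q^2 + 10*q + 21)/(q + 5)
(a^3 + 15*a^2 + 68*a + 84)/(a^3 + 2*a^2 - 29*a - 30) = (a^2 + 9*a + 14)/(a^2 - 4*a - 5)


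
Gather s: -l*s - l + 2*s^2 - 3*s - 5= -l + 2*s^2 + s*(-l - 3) - 5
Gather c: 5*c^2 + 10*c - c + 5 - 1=5*c^2 + 9*c + 4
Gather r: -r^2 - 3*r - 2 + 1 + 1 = -r^2 - 3*r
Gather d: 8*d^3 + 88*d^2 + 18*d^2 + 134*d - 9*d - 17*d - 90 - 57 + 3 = 8*d^3 + 106*d^2 + 108*d - 144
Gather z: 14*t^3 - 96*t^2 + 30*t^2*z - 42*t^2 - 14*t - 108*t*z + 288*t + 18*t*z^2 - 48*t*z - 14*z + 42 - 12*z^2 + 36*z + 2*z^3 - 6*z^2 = 14*t^3 - 138*t^2 + 274*t + 2*z^3 + z^2*(18*t - 18) + z*(30*t^2 - 156*t + 22) + 42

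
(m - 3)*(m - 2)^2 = m^3 - 7*m^2 + 16*m - 12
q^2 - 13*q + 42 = (q - 7)*(q - 6)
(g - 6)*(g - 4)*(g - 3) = g^3 - 13*g^2 + 54*g - 72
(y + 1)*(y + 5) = y^2 + 6*y + 5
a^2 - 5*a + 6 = (a - 3)*(a - 2)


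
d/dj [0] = 0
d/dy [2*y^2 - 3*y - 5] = 4*y - 3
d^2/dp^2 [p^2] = 2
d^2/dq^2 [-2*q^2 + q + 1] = -4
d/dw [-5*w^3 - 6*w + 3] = -15*w^2 - 6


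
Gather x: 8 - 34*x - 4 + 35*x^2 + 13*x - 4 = 35*x^2 - 21*x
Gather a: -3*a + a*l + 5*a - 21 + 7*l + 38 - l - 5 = a*(l + 2) + 6*l + 12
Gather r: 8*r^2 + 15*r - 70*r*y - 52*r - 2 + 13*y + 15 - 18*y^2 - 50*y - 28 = 8*r^2 + r*(-70*y - 37) - 18*y^2 - 37*y - 15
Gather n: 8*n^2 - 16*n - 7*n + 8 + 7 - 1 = 8*n^2 - 23*n + 14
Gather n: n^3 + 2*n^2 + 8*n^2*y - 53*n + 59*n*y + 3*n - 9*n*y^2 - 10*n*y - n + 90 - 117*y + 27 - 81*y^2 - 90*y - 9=n^3 + n^2*(8*y + 2) + n*(-9*y^2 + 49*y - 51) - 81*y^2 - 207*y + 108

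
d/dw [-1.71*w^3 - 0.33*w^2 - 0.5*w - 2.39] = -5.13*w^2 - 0.66*w - 0.5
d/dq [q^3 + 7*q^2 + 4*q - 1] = 3*q^2 + 14*q + 4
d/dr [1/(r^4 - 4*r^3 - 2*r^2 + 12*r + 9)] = 4*(1 - r)/(r^6 - 6*r^5 + 3*r^4 + 28*r^3 - 9*r^2 - 54*r - 27)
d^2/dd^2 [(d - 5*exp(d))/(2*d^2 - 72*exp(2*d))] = (8*(d - 5*exp(d))*(d - 36*exp(2*d))^2 - 5*(d^2 - 36*exp(2*d))^2*exp(d) + 2*(d^2 - 36*exp(2*d))*((d - 5*exp(d))*(72*exp(2*d) - 1) + 2*(d - 36*exp(2*d))*(5*exp(d) - 1)))/(2*(d^2 - 36*exp(2*d))^3)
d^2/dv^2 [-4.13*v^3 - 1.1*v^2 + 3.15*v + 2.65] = -24.78*v - 2.2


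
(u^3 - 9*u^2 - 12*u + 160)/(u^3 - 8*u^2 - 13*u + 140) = (u - 8)/(u - 7)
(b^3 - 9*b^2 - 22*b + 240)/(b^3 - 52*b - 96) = (b^2 - b - 30)/(b^2 + 8*b + 12)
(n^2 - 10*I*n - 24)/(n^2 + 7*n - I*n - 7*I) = (n^2 - 10*I*n - 24)/(n^2 + n*(7 - I) - 7*I)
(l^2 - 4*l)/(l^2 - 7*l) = (l - 4)/(l - 7)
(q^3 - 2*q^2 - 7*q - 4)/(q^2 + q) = q - 3 - 4/q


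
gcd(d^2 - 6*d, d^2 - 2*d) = d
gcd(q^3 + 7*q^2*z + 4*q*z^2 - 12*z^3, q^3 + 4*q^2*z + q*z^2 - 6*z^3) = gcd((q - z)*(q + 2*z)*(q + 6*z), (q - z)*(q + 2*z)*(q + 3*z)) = -q^2 - q*z + 2*z^2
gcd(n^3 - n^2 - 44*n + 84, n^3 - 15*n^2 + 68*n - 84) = n^2 - 8*n + 12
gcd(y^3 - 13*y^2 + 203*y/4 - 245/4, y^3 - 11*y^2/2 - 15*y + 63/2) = y - 7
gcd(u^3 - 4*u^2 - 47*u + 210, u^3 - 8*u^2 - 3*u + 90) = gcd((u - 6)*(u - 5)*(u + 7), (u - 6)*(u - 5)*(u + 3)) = u^2 - 11*u + 30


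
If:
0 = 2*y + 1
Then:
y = -1/2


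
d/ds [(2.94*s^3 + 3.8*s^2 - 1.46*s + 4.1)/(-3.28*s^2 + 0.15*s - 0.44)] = (-9.6432*s^4 + 0.882000000000001*s^3 - 8.0996*s^2 + 23.552*s + 0.0274000000000001)/(10.7584*s^4 - 0.984*s^3 + 2.9089*s^2 - 0.132*s + 0.1936)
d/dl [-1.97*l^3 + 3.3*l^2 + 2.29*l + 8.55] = -5.91*l^2 + 6.6*l + 2.29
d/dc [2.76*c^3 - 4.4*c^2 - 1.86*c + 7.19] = 8.28*c^2 - 8.8*c - 1.86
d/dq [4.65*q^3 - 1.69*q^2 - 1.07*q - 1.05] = 13.95*q^2 - 3.38*q - 1.07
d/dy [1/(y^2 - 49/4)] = -32*y/(4*y^2 - 49)^2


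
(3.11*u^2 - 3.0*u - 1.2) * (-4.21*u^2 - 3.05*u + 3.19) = -13.0931*u^4 + 3.1445*u^3 + 24.1229*u^2 - 5.91*u - 3.828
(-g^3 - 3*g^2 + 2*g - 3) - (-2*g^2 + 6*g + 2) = -g^3 - g^2 - 4*g - 5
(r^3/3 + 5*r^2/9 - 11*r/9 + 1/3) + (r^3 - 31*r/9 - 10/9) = 4*r^3/3 + 5*r^2/9 - 14*r/3 - 7/9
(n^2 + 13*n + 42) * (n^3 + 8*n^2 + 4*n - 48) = n^5 + 21*n^4 + 150*n^3 + 340*n^2 - 456*n - 2016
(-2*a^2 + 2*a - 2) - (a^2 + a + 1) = -3*a^2 + a - 3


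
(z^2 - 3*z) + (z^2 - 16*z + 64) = 2*z^2 - 19*z + 64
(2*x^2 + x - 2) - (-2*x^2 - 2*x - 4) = 4*x^2 + 3*x + 2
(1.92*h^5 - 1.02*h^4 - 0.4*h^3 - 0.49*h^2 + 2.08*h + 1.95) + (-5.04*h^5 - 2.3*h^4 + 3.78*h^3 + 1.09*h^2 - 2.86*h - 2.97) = -3.12*h^5 - 3.32*h^4 + 3.38*h^3 + 0.6*h^2 - 0.78*h - 1.02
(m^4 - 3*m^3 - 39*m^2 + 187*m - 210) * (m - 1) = m^5 - 4*m^4 - 36*m^3 + 226*m^2 - 397*m + 210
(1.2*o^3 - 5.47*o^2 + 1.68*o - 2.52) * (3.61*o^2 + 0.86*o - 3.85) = 4.332*o^5 - 18.7147*o^4 - 3.2594*o^3 + 13.4071*o^2 - 8.6352*o + 9.702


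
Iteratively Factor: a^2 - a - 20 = (a + 4)*(a - 5)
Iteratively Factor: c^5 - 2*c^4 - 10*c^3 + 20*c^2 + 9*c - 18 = (c + 1)*(c^4 - 3*c^3 - 7*c^2 + 27*c - 18) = (c + 1)*(c + 3)*(c^3 - 6*c^2 + 11*c - 6) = (c - 3)*(c + 1)*(c + 3)*(c^2 - 3*c + 2) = (c - 3)*(c - 1)*(c + 1)*(c + 3)*(c - 2)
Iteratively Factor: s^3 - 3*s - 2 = (s - 2)*(s^2 + 2*s + 1) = (s - 2)*(s + 1)*(s + 1)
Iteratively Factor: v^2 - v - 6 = (v - 3)*(v + 2)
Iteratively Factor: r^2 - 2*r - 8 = (r + 2)*(r - 4)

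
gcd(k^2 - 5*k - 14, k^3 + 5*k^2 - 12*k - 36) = k + 2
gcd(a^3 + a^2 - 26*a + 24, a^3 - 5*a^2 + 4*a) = a^2 - 5*a + 4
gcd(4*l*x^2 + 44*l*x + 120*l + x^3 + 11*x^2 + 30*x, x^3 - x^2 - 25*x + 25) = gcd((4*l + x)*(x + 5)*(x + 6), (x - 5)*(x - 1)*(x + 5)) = x + 5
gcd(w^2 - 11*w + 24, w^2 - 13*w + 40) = w - 8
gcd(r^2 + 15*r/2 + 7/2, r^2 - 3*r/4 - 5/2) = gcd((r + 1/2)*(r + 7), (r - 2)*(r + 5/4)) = 1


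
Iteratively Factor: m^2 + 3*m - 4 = (m - 1)*(m + 4)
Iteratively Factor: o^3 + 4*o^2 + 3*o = (o + 3)*(o^2 + o) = (o + 1)*(o + 3)*(o)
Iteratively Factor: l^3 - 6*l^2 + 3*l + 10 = (l + 1)*(l^2 - 7*l + 10) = (l - 2)*(l + 1)*(l - 5)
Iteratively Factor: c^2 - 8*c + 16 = (c - 4)*(c - 4)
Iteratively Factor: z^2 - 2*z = (z - 2)*(z)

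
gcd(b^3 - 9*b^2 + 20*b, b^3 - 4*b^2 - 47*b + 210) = b - 5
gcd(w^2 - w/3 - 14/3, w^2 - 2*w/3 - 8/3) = 1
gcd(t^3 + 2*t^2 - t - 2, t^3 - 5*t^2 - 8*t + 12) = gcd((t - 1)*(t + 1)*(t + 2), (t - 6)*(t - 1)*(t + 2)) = t^2 + t - 2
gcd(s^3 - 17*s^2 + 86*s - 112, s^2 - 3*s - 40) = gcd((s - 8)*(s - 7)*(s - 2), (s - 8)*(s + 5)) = s - 8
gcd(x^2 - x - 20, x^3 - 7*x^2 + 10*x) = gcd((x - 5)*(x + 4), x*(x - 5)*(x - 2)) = x - 5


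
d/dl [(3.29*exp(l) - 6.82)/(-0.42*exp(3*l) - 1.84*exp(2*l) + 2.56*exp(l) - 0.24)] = (2.7636*exp(3*l) - 2.5396*exp(2*l) - 25.0976*exp(l) + 16.6696)*exp(l)/(0.1764*exp(6*l) + 1.5456*exp(5*l) + 1.2352*exp(4*l) - 9.2192*exp(3*l) + 7.4368*exp(2*l) - 1.2288*exp(l) + 0.0576)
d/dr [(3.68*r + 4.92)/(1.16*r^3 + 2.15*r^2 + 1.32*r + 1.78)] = (-8.5376*r^3 - 25.0336*r^2 - 21.156*r + 0.056)/(1.3456*r^6 + 4.988*r^5 + 7.6849*r^4 + 9.8056*r^3 + 9.3964*r^2 + 4.6992*r + 3.1684)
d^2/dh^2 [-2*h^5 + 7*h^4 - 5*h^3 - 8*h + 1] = 2*h*(-20*h^2 + 42*h - 15)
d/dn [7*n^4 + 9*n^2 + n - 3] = 28*n^3 + 18*n + 1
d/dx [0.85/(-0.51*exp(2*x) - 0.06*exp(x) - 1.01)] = (0.867*exp(x) + 0.051)*exp(x)/(0.51*exp(2*x) + 0.06*exp(x) + 1.01)^2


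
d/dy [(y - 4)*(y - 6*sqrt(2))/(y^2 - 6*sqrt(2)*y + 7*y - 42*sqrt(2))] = 11/(y^2 + 14*y + 49)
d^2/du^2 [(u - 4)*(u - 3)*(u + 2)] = 6*u - 10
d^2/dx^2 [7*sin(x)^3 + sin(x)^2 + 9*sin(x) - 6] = -63*sin(x)^3 - 4*sin(x)^2 + 33*sin(x) + 2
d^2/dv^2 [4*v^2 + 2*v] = 8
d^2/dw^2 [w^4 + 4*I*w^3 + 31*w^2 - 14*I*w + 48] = 12*w^2 + 24*I*w + 62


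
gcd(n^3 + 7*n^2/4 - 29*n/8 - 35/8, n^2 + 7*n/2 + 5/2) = n^2 + 7*n/2 + 5/2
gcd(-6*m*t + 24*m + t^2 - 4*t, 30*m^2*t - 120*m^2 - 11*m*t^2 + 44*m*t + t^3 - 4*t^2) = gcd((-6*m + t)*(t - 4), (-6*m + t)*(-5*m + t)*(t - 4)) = -6*m*t + 24*m + t^2 - 4*t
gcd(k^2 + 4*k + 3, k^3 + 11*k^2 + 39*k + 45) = k + 3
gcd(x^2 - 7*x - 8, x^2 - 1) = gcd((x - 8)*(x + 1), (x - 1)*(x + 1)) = x + 1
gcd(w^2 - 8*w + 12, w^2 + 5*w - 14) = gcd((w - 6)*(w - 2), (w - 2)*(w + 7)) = w - 2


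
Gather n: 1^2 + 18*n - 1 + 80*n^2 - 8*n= 80*n^2 + 10*n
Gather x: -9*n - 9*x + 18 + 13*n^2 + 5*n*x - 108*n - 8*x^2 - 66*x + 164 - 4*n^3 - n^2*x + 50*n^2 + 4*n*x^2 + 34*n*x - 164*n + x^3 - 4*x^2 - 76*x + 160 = -4*n^3 + 63*n^2 - 281*n + x^3 + x^2*(4*n - 12) + x*(-n^2 + 39*n - 151) + 342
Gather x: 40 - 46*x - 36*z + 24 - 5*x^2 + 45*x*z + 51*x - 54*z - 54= -5*x^2 + x*(45*z + 5) - 90*z + 10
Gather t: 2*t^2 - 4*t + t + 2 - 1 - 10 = 2*t^2 - 3*t - 9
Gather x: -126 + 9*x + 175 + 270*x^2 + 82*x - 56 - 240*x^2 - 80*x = 30*x^2 + 11*x - 7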